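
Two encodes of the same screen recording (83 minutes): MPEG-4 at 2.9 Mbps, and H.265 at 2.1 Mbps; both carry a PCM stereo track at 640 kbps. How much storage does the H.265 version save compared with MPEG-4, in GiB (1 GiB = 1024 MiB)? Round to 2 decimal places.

83 min = 4980 s
Audio: 640 kbps = 0.640 Mbps.
MPEG-4: 3.540 Mbps × 4980 s = 17629.2 Mb = 2.052 GiB.
H.265: 2.740 Mbps × 4980 s = 13645.2 Mb = 1.589 GiB.
Saving: 2.052 − 1.589 = 0.464 GiB.

0.46 GiB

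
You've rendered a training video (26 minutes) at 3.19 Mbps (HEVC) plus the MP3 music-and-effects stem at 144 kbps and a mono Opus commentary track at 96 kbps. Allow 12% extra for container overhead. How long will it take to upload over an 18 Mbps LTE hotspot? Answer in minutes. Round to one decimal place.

26 min = 1560 s
Audio total: 144 + 96 = 240 kbps = 0.240 Mbps.
Total bitrate: 3.430 Mbps.
File: 3.430 Mbps × 1560 s = 5350.8 Mb.
With 12% container overhead: ×1.12. → 5992.9 Mb.
At 18 Mbps: 5992.9 / 18 = 332.9 s ≈ 5.55 minutes.

5.5 minutes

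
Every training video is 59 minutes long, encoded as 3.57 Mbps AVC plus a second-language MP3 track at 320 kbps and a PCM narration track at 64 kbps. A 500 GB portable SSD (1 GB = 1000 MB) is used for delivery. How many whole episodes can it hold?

285

59 min = 3540 s
Audio total: 320 + 64 = 384 kbps = 0.384 Mbps.
Total bitrate: 3.954 Mbps.
Per item: 3.954 Mbps × 3540 s = 13,997 Mb = 1,750 MB.
Capacity: 500 GB = 4,000,000 Mb; 285.77 items → 285 complete.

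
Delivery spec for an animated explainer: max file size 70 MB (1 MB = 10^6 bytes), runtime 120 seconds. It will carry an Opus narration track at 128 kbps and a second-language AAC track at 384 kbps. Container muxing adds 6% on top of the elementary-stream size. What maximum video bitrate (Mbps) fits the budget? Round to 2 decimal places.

Budget: 70 MB = 560.0 Mb.
Stream payload after overhead: 560.0 / 1.06 = 528.3 Mb.
Total bitrate budget: 528.3 Mb / 120 s = 4.403 Mbps.
Audio total: 128 + 384 = 512 kbps = 0.512 Mbps.
Video: 4.403 − 0.512 = 3.891 Mbps.

3.89 Mbps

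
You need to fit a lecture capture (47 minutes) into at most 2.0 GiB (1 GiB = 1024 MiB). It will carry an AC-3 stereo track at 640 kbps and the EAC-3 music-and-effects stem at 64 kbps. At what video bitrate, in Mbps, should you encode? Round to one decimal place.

Budget: 2.0 GiB = 17179.9 Mb.
47 min = 2820 s
Total bitrate budget: 17179.9 Mb / 2820 s = 6.092 Mbps.
Audio total: 640 + 64 = 704 kbps = 0.704 Mbps.
Video: 6.092 − 0.704 = 5.388 Mbps.

5.4 Mbps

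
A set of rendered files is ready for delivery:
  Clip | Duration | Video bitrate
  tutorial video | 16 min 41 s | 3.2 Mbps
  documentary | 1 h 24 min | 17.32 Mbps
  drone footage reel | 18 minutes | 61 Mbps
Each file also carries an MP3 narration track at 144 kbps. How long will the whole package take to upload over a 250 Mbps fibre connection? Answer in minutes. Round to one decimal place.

Audio: 144 kbps = 0.144 Mbps.
tutorial video: 3.344 Mbps × 1001 s = 3347.3 Mb
documentary: 17.464 Mbps × 5040 s = 88018.6 Mb
drone footage reel: 61.144 Mbps × 1080 s = 66035.5 Mb
Total: 157401.4 Mb = 19675.2 MB.
At 250 Mbps: 157401.4 / 250 = 630 s ≈ 10.5 minutes.

10.5 minutes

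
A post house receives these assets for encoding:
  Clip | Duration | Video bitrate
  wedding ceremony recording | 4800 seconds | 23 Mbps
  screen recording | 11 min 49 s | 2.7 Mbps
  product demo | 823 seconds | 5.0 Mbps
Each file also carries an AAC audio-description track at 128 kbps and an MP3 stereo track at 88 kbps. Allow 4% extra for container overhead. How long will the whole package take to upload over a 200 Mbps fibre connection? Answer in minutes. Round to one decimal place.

10.2 minutes

Audio total: 128 + 88 = 216 kbps = 0.216 Mbps.
wedding ceremony recording: 23.216 Mbps × 4800 s × 1.04 = 115894.3 Mb
screen recording: 2.916 Mbps × 709 s × 1.04 = 2150.1 Mb
product demo: 5.216 Mbps × 823 s × 1.04 = 4464.5 Mb
Total: 122508.9 Mb = 15313.6 MB.
At 200 Mbps: 122508.9 / 200 = 613 s ≈ 10.2 minutes.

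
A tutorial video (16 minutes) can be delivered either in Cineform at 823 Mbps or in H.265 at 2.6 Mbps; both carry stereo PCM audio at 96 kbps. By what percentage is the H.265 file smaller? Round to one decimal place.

16 min = 960 s
Audio: 96 kbps = 0.096 Mbps.
Cineform: 823.096 Mbps × 960 s = 790172.2 Mb = 91.988 GiB.
H.265: 2.696 Mbps × 960 s = 2588.2 Mb = 0.301 GiB.
Reduction: (1 − 0.301/91.988) × 100 = 99.67%.

99.7%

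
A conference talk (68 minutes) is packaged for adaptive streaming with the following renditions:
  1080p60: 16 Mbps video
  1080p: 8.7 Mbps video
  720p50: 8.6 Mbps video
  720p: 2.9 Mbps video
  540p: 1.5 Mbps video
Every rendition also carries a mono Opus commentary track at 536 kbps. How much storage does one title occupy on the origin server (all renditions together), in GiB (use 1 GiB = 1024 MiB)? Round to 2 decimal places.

68 min = 4080 s
Audio: 536 kbps = 0.536 Mbps.
Sum of rendition bitrates: (16+0.536) + (8.7+0.536) + (8.6+0.536) + (2.9+0.536) + (1.5+0.536) = 40.380 Mbps.
× 4080 s = 164,750 Mb = 20,594 MB = 19.18 GiB.

19.18 GiB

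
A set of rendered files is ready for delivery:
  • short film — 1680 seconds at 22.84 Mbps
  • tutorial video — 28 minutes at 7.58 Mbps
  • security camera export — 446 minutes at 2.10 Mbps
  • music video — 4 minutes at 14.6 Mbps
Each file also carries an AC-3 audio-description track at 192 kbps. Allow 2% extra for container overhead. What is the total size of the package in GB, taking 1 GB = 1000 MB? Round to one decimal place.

Audio: 192 kbps = 0.192 Mbps.
short film: 23.032 Mbps × 1680 s × 1.02 = 39467.6 Mb
tutorial video: 7.772 Mbps × 1680 s × 1.02 = 13318.1 Mb
security camera export: 2.292 Mbps × 26760 s × 1.02 = 62560.6 Mb
music video: 14.792 Mbps × 240 s × 1.02 = 3621.1 Mb
Total: 118967.4 Mb = 14870.9 MB.
= 14.87 GB.

14.9 GB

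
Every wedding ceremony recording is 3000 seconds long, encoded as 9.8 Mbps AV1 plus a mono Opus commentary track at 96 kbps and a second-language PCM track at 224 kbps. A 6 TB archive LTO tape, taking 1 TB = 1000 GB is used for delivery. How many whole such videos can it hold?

Audio total: 96 + 224 = 320 kbps = 0.320 Mbps.
Total bitrate: 10.120 Mbps.
Per item: 10.120 Mbps × 3000 s = 30,360 Mb = 3,795 MB.
Capacity: 6 TB = 48,000,000 Mb; 1581.03 items → 1581 complete.

1581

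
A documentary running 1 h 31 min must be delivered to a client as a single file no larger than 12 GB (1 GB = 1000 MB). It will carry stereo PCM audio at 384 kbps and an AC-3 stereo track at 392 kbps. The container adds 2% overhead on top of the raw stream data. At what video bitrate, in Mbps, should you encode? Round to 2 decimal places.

Budget: 12 GB = 96000.0 Mb.
Stream payload after overhead: 96000.0 / 1.02 = 94117.6 Mb.
1 h 31 min = 91 min = 5460 s
Total bitrate budget: 94117.6 Mb / 5460 s = 17.238 Mbps.
Audio total: 384 + 392 = 776 kbps = 0.776 Mbps.
Video: 17.238 − 0.776 = 16.462 Mbps.

16.46 Mbps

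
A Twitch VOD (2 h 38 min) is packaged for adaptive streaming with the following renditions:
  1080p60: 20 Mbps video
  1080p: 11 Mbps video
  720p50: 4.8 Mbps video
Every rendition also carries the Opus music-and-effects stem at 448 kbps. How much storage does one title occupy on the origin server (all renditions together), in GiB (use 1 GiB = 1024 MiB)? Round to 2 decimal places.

2 h 38 min = 158 min = 9480 s
Audio: 448 kbps = 0.448 Mbps.
Sum of rendition bitrates: (20+0.448) + (11+0.448) + (4.8+0.448) = 37.144 Mbps.
× 9480 s = 352,125 Mb = 44,016 MB = 40.99 GiB.

40.99 GiB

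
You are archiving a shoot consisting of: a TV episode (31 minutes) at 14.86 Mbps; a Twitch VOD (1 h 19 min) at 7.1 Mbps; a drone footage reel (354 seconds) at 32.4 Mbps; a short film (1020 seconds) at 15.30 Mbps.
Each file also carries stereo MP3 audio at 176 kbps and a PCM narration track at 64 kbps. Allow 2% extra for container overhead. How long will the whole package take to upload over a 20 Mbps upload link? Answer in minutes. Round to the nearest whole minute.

Audio total: 176 + 64 = 240 kbps = 0.240 Mbps.
TV episode: 15.100 Mbps × 1860 s × 1.02 = 28647.7 Mb
Twitch VOD: 7.340 Mbps × 4740 s × 1.02 = 35487.4 Mb
drone footage reel: 32.640 Mbps × 354 s × 1.02 = 11785.7 Mb
short film: 15.540 Mbps × 1020 s × 1.02 = 16167.8 Mb
Total: 92088.6 Mb = 11511.1 MB.
At 20 Mbps: 92088.6 / 20 = 4604 s ≈ 76.7 minutes.

77 minutes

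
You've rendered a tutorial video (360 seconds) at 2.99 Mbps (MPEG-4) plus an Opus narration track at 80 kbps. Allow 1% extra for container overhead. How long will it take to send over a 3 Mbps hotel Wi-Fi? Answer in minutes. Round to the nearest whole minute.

6 minutes

Audio: 80 kbps = 0.080 Mbps.
Total bitrate: 3.070 Mbps.
File: 3.070 Mbps × 360 s = 1105.2 Mb.
With 1% container overhead: ×1.01. → 1116.3 Mb.
At 3 Mbps: 1116.3 / 3 = 372.1 s ≈ 6.2 minutes.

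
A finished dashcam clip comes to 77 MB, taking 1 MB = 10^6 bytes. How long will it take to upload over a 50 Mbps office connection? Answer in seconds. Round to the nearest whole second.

File: 77 MB = 616.0 Mb.
At 50 Mbps: 616.0 / 50 = 12.3 s ≈ 12.3 seconds.

12 seconds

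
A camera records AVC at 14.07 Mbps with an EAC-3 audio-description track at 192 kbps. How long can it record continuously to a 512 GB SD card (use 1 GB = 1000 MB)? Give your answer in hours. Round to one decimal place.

79.8 hours

Audio: 192 kbps = 0.192 Mbps.
Total bitrate: 14.07 + 0.192 = 14.262 Mbps.
Capacity: 512 GB = 4,096,000 Mb.
Recording time: 4,096,000 / 14.262 = 287,197 s ≈ 79.8 hours.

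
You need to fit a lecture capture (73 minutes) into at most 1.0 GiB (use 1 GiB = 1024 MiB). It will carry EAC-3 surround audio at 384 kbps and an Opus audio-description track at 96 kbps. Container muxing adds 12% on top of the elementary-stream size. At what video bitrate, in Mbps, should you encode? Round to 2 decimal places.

1.27 Mbps

Budget: 1.0 GiB = 8589.9 Mb.
Stream payload after overhead: 8589.9 / 1.12 = 7669.6 Mb.
73 min = 4380 s
Total bitrate budget: 7669.6 Mb / 4380 s = 1.751 Mbps.
Audio total: 384 + 96 = 480 kbps = 0.480 Mbps.
Video: 1.751 − 0.480 = 1.271 Mbps.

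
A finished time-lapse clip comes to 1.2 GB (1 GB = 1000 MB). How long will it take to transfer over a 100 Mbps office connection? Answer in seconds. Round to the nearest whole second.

96 seconds

File: 1.2 GB = 9600.0 Mb.
At 100 Mbps: 9600.0 / 100 = 96.0 s ≈ 96 seconds.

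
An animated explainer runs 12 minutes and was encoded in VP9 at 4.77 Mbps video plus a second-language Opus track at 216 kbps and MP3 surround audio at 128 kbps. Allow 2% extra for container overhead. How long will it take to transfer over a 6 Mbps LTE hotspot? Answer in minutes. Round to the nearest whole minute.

10 minutes

12 min = 720 s
Audio total: 216 + 128 = 344 kbps = 0.344 Mbps.
Total bitrate: 5.114 Mbps.
File: 5.114 Mbps × 720 s = 3682.1 Mb.
With 2% container overhead: ×1.02. → 3755.7 Mb.
At 6 Mbps: 3755.7 / 6 = 626.0 s ≈ 10.4 minutes.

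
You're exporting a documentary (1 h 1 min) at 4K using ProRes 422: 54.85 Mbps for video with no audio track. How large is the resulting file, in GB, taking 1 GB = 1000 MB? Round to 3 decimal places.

25.094 GB

1 h 1 min = 61 min = 3660 s
Total bitrate: 54.85 Mbps.
Stream data: 54.850 Mbps × 3660 s = 200751.0 Mb.
200,751 Mb ÷ 8 = 25,094 MB → 25.09 GB.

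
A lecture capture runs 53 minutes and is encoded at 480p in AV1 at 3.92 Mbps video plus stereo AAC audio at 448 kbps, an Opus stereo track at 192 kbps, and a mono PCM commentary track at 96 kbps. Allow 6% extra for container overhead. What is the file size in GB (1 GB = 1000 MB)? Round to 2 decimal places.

53 min = 3180 s
Audio total: 448 + 192 + 96 = 736 kbps = 0.736 Mbps.
Total bitrate: 3.92 + 0.736 = 4.656 Mbps.
Stream data: 4.656 Mbps × 3180 s = 14806.1 Mb.
With 6% container overhead: ×1.06.
15,694 Mb ÷ 8 = 1,962 MB → 1.962 GB.

1.96 GB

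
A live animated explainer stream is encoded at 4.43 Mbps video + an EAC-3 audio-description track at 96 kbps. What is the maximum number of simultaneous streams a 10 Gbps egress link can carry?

2209

Audio: 96 kbps = 0.096 Mbps.
Per-viewer media rate: 4.526 Mbps.
10 Gbps = 10,000 Mbps; 10,000 / 4.526 = 2209.46 → 2209 viewers.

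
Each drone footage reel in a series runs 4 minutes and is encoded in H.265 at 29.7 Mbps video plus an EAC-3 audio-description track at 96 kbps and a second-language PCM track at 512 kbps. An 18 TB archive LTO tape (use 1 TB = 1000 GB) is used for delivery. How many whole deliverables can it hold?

4 min = 240 s
Audio total: 96 + 512 = 608 kbps = 0.608 Mbps.
Total bitrate: 30.308 Mbps.
Per item: 30.308 Mbps × 240 s = 7,274 Mb = 909.2 MB.
Capacity: 18 TB = 144,000,000 Mb; 19796.75 items → 19796 complete.

19796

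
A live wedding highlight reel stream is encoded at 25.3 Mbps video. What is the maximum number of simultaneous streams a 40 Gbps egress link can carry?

40 Gbps = 40,000 Mbps; 40,000 / 25.300 = 1581.03 → 1581 viewers.

1581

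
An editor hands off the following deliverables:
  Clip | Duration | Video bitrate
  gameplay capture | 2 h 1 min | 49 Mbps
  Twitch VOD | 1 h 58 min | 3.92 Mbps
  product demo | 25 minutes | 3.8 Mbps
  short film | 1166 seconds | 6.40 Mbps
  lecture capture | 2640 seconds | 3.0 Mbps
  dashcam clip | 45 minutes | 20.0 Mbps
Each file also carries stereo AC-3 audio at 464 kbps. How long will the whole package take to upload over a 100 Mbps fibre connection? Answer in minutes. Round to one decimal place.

78.2 minutes

Audio: 464 kbps = 0.464 Mbps.
gameplay capture: 49.464 Mbps × 7260 s = 359108.6 Mb
Twitch VOD: 4.384 Mbps × 7080 s = 31038.7 Mb
product demo: 4.264 Mbps × 1500 s = 6396.0 Mb
short film: 6.864 Mbps × 1166 s = 8003.4 Mb
lecture capture: 3.464 Mbps × 2640 s = 9145.0 Mb
dashcam clip: 20.464 Mbps × 2700 s = 55252.8 Mb
Total: 468944.5 Mb = 58618.1 MB.
At 100 Mbps: 468944.5 / 100 = 4689 s ≈ 78.2 minutes.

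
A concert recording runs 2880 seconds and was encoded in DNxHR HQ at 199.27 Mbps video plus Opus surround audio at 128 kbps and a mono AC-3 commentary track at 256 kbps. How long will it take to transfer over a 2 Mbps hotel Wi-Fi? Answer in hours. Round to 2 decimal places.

Audio total: 128 + 256 = 384 kbps = 0.384 Mbps.
Total bitrate: 199.654 Mbps.
File: 199.654 Mbps × 2880 s = 575003.5 Mb.
At 2 Mbps: 575003.5 / 2 = 287501.8 s ≈ 79.9 hours.

79.86 hours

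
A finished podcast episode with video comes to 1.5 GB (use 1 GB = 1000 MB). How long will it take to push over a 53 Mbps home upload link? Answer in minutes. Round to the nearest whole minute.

4 minutes

File: 1.5 GB = 12000.0 Mb.
At 53 Mbps: 12000.0 / 53 = 226.4 s ≈ 3.77 minutes.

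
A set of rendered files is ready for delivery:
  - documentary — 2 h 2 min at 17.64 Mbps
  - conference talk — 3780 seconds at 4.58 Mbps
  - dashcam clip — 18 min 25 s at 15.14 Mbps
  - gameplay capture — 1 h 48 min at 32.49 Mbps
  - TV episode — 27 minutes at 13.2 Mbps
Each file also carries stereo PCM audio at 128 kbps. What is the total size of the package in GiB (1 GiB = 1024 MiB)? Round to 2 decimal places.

Audio: 128 kbps = 0.128 Mbps.
documentary: 17.768 Mbps × 7320 s = 130061.8 Mb
conference talk: 4.708 Mbps × 3780 s = 17796.2 Mb
dashcam clip: 15.268 Mbps × 1105 s = 16871.1 Mb
gameplay capture: 32.618 Mbps × 6480 s = 211364.6 Mb
TV episode: 13.328 Mbps × 1620 s = 21591.4 Mb
Total: 397685.1 Mb = 49710.6 MB.
= 46.30 GiB.

46.30 GiB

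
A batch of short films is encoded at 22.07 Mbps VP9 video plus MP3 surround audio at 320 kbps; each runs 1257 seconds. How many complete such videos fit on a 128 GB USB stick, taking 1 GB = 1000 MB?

Audio: 320 kbps = 0.320 Mbps.
Total bitrate: 22.390 Mbps.
Per item: 22.390 Mbps × 1257 s = 28,144 Mb = 3,518 MB.
Capacity: 128 GB = 1,024,000 Mb; 36.38 items → 36 complete.

36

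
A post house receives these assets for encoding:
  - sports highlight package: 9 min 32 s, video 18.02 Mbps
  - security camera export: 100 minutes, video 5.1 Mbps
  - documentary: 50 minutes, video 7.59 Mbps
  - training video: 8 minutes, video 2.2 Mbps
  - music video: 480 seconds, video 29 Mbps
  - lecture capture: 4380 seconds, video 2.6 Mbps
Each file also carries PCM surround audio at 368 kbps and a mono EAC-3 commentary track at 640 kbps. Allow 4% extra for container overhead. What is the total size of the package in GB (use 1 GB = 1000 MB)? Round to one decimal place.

13.7 GB

Audio total: 368 + 640 = 1008 kbps = 1.008 Mbps.
sports highlight package: 19.028 Mbps × 572 s × 1.04 = 11319.4 Mb
security camera export: 6.108 Mbps × 6000 s × 1.04 = 38113.9 Mb
documentary: 8.598 Mbps × 3000 s × 1.04 = 26825.8 Mb
training video: 3.208 Mbps × 480 s × 1.04 = 1601.4 Mb
music video: 30.008 Mbps × 480 s × 1.04 = 14980.0 Mb
lecture capture: 3.608 Mbps × 4380 s × 1.04 = 16435.2 Mb
Total: 109275.6 Mb = 13659.5 MB.
= 13.66 GB.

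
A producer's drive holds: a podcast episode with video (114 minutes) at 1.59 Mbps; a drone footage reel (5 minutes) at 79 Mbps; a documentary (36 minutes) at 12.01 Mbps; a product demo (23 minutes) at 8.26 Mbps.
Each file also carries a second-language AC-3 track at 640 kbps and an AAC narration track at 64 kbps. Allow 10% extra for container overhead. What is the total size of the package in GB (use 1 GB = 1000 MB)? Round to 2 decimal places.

10.92 GB

Audio total: 640 + 64 = 704 kbps = 0.704 Mbps.
podcast episode with video: 2.294 Mbps × 6840 s × 1.10 = 17260.1 Mb
drone footage reel: 79.704 Mbps × 300 s × 1.10 = 26302.3 Mb
documentary: 12.714 Mbps × 2160 s × 1.10 = 30208.5 Mb
product demo: 8.964 Mbps × 1380 s × 1.10 = 13607.4 Mb
Total: 87378.2 Mb = 10922.3 MB.
= 10.92 GB.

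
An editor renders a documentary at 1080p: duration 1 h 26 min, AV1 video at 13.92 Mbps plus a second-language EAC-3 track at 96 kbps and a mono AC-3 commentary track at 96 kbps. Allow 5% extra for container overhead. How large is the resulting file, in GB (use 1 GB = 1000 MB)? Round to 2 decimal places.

1 h 26 min = 86 min = 5160 s
Audio total: 96 + 96 = 192 kbps = 0.192 Mbps.
Total bitrate: 13.92 + 0.192 = 14.112 Mbps.
Stream data: 14.112 Mbps × 5160 s = 72817.9 Mb.
With 5% container overhead: ×1.05.
76,459 Mb ÷ 8 = 9,557 MB → 9.557 GB.

9.56 GB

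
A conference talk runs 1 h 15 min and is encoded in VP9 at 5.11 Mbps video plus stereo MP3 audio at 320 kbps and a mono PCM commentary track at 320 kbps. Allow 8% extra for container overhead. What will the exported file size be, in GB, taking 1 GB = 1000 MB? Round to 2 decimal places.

3.49 GB

1 h 15 min = 75 min = 4500 s
Audio total: 320 + 320 = 640 kbps = 0.640 Mbps.
Total bitrate: 5.11 + 0.640 = 5.750 Mbps.
Stream data: 5.750 Mbps × 4500 s = 25875.0 Mb.
With 8% container overhead: ×1.08.
27,945 Mb ÷ 8 = 3,493 MB → 3.493 GB.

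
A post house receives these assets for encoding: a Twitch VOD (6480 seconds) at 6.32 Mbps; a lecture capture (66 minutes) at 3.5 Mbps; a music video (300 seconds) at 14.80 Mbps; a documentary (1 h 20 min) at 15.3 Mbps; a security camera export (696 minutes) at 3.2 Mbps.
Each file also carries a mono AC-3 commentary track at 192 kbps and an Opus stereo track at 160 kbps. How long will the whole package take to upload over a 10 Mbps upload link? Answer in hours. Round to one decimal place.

Audio total: 192 + 160 = 352 kbps = 0.352 Mbps.
Twitch VOD: 6.672 Mbps × 6480 s = 43234.6 Mb
lecture capture: 3.852 Mbps × 3960 s = 15253.9 Mb
music video: 15.152 Mbps × 300 s = 4545.6 Mb
documentary: 15.652 Mbps × 4800 s = 75129.6 Mb
security camera export: 3.552 Mbps × 41760 s = 148331.5 Mb
Total: 286495.2 Mb = 35811.9 MB.
At 10 Mbps: 286495.2 / 10 = 28650 s ≈ 7.96 hours.

8.0 hours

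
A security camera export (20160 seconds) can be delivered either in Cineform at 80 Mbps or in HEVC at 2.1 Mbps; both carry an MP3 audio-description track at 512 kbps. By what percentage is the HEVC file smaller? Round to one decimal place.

Audio: 512 kbps = 0.512 Mbps.
Cineform: 80.512 Mbps × 20160 s = 1623121.9 Mb = 188.956 GiB.
HEVC: 2.612 Mbps × 20160 s = 52657.9 Mb = 6.130 GiB.
Reduction: (1 − 6.130/188.956) × 100 = 96.76%.

96.8%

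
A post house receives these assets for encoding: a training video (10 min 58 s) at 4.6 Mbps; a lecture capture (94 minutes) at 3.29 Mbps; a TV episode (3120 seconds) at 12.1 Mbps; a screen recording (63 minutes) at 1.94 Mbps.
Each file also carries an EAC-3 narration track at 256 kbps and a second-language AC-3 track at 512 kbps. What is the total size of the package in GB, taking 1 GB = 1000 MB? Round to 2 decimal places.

9.60 GB

Audio total: 256 + 512 = 768 kbps = 0.768 Mbps.
training video: 5.368 Mbps × 658 s = 3532.1 Mb
lecture capture: 4.058 Mbps × 5640 s = 22887.1 Mb
TV episode: 12.868 Mbps × 3120 s = 40148.2 Mb
screen recording: 2.708 Mbps × 3780 s = 10236.2 Mb
Total: 76803.7 Mb = 9600.5 MB.
= 9.600 GB.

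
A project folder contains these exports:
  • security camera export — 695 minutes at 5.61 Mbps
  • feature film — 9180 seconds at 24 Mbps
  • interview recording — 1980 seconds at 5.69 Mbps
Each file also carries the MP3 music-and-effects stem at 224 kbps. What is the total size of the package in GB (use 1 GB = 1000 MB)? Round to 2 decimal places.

59.67 GB

Audio: 224 kbps = 0.224 Mbps.
security camera export: 5.834 Mbps × 41700 s = 243277.8 Mb
feature film: 24.224 Mbps × 9180 s = 222376.3 Mb
interview recording: 5.914 Mbps × 1980 s = 11709.7 Mb
Total: 477363.8 Mb = 59670.5 MB.
= 59.67 GB.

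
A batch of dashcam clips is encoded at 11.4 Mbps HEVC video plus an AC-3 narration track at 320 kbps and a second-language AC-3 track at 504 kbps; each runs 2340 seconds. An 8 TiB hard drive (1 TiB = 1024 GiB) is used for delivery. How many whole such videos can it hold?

Audio total: 320 + 504 = 824 kbps = 0.824 Mbps.
Total bitrate: 12.224 Mbps.
Per item: 12.224 Mbps × 2340 s = 28,604 Mb = 3,576 MB.
Capacity: 8 TiB = 70,368,744 Mb; 2460.09 items → 2460 complete.

2460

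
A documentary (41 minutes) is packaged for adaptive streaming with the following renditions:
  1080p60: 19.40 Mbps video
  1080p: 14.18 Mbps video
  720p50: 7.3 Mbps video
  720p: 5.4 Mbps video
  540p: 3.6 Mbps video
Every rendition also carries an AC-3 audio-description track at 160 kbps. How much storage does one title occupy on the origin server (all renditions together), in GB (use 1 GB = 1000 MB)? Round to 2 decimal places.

41 min = 2460 s
Audio: 160 kbps = 0.160 Mbps.
Sum of rendition bitrates: (19.40+0.160) + (14.18+0.160) + (7.3+0.160) + (5.4+0.160) + (3.6+0.160) = 50.680 Mbps.
× 2460 s = 124,673 Mb = 15,584 MB = 15.58 GB.

15.58 GB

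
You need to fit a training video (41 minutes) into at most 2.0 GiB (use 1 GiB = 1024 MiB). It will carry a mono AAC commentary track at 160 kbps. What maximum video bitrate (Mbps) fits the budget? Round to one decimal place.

6.8 Mbps

Budget: 2.0 GiB = 17179.9 Mb.
41 min = 2460 s
Total bitrate budget: 17179.9 Mb / 2460 s = 6.984 Mbps.
Audio: 160 kbps = 0.160 Mbps.
Video: 6.984 − 0.160 = 6.824 Mbps.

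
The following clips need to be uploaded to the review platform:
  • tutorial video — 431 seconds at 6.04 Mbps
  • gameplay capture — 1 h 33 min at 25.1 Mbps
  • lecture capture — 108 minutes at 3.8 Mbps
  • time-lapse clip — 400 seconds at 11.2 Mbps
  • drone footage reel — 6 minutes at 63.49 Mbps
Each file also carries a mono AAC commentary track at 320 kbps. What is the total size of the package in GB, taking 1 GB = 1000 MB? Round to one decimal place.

Audio: 320 kbps = 0.320 Mbps.
tutorial video: 6.360 Mbps × 431 s = 2741.2 Mb
gameplay capture: 25.420 Mbps × 5580 s = 141843.6 Mb
lecture capture: 4.120 Mbps × 6480 s = 26697.6 Mb
time-lapse clip: 11.520 Mbps × 400 s = 4608.0 Mb
drone footage reel: 63.810 Mbps × 360 s = 22971.6 Mb
Total: 198862.0 Mb = 24857.7 MB.
= 24.86 GB.

24.9 GB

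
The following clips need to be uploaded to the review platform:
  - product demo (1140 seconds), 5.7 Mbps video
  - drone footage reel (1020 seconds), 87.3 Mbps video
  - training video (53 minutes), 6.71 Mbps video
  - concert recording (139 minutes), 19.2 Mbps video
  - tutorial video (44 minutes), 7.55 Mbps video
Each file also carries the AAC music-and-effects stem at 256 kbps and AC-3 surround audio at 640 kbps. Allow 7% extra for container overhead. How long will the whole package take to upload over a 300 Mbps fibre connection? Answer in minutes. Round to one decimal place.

18.5 minutes

Audio total: 256 + 640 = 896 kbps = 0.896 Mbps.
product demo: 6.596 Mbps × 1140 s × 1.07 = 8045.8 Mb
drone footage reel: 88.196 Mbps × 1020 s × 1.07 = 96257.1 Mb
training video: 7.606 Mbps × 3180 s × 1.07 = 25880.2 Mb
concert recording: 20.096 Mbps × 8340 s × 1.07 = 179332.7 Mb
tutorial video: 8.446 Mbps × 2640 s × 1.07 = 23858.3 Mb
Total: 333374.0 Mb = 41671.8 MB.
At 300 Mbps: 333374.0 / 300 = 1111 s ≈ 18.5 minutes.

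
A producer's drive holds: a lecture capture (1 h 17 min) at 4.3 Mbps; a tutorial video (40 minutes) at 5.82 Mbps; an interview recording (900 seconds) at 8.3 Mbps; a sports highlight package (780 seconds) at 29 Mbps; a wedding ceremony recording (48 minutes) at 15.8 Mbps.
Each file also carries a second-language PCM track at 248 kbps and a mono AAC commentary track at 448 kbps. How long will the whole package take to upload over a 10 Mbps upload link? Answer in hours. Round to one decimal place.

Audio total: 248 + 448 = 696 kbps = 0.696 Mbps.
lecture capture: 4.996 Mbps × 4620 s = 23081.5 Mb
tutorial video: 6.516 Mbps × 2400 s = 15638.4 Mb
interview recording: 8.996 Mbps × 900 s = 8096.4 Mb
sports highlight package: 29.696 Mbps × 780 s = 23162.9 Mb
wedding ceremony recording: 16.496 Mbps × 2880 s = 47508.5 Mb
Total: 117487.7 Mb = 14686.0 MB.
At 10 Mbps: 117487.7 / 10 = 11749 s ≈ 3.26 hours.

3.3 hours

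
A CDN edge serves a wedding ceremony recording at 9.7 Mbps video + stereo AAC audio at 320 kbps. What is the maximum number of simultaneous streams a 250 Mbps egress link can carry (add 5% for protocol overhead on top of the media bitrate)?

23

Audio: 320 kbps = 0.320 Mbps.
Per-viewer media rate: 10.020 Mbps.
On the wire with 5% overhead: 10.521 Mbps.
250 Mbps = 250.0 Mbps; 250.0 / 10.521 = 23.76 → 23 viewers.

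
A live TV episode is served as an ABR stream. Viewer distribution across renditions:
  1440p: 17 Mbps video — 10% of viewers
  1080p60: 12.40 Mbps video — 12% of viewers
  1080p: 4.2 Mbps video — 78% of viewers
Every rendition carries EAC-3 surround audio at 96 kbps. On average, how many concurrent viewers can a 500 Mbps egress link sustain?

Audio: 96 kbps = 0.096 Mbps.
Average per-viewer bitrate: 0.10×17.096 + 0.12×12.496 + 0.78×4.296 = 6.560 Mbps.
500 Mbps = 500.0 Mbps; 500.0 / 6.560 = 76.22 → 76.

76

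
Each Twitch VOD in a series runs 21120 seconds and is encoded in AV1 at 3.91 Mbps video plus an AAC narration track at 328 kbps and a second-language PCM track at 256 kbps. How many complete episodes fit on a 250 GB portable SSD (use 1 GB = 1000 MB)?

Audio total: 328 + 256 = 584 kbps = 0.584 Mbps.
Total bitrate: 4.494 Mbps.
Per item: 4.494 Mbps × 21120 s = 94,913 Mb = 11,864 MB.
Capacity: 250 GB = 2,000,000 Mb; 21.07 items → 21 complete.

21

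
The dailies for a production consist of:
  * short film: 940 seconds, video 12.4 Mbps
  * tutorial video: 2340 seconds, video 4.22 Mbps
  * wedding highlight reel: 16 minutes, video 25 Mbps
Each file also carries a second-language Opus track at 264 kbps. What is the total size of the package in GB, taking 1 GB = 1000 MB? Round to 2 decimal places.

Audio: 264 kbps = 0.264 Mbps.
short film: 12.664 Mbps × 940 s = 11904.2 Mb
tutorial video: 4.484 Mbps × 2340 s = 10492.6 Mb
wedding highlight reel: 25.264 Mbps × 960 s = 24253.4 Mb
Total: 46650.2 Mb = 5831.3 MB.
= 5.831 GB.

5.83 GB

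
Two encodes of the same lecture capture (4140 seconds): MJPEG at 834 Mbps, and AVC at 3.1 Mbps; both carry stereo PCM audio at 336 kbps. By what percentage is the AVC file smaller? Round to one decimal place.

99.6%

Audio: 336 kbps = 0.336 Mbps.
MJPEG: 834.336 Mbps × 4140 s = 3454151.0 Mb = 431.769 GB.
AVC: 3.436 Mbps × 4140 s = 14225.0 Mb = 1.778 GB.
Reduction: (1 − 1.778/431.769) × 100 = 99.59%.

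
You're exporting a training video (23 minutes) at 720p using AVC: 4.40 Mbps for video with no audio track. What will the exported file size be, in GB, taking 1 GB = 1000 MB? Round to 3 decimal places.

23 min = 1380 s
Total bitrate: 4.40 Mbps.
Stream data: 4.400 Mbps × 1380 s = 6072.0 Mb.
6,072 Mb ÷ 8 = 759.0 MB → 0.759 GB.

0.759 GB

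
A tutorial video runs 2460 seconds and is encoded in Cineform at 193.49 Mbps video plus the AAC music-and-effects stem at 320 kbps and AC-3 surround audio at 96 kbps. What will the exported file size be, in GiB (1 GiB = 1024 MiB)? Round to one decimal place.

55.5 GiB

Audio total: 320 + 96 = 416 kbps = 0.416 Mbps.
Total bitrate: 193.49 + 0.416 = 193.906 Mbps.
Stream data: 193.906 Mbps × 2460 s = 477008.8 Mb.
477,009 Mb = 59,626,095,000 bytes ÷ 1,073,741,824 = 55.53 GiB.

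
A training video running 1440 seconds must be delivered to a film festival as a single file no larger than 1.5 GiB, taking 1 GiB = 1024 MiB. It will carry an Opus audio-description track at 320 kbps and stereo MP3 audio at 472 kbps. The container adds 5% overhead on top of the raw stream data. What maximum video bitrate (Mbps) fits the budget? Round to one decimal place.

7.7 Mbps

Budget: 1.5 GiB = 12884.9 Mb.
Stream payload after overhead: 12884.9 / 1.05 = 12271.3 Mb.
Total bitrate budget: 12271.3 Mb / 1440 s = 8.522 Mbps.
Audio total: 320 + 472 = 792 kbps = 0.792 Mbps.
Video: 8.522 − 0.792 = 7.730 Mbps.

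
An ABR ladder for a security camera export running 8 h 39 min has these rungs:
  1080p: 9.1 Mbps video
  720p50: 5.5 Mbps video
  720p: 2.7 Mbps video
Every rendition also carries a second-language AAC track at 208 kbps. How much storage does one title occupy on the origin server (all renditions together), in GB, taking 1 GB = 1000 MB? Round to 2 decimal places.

69.77 GB

8 h 39 min = 519 min = 31140 s
Audio: 208 kbps = 0.208 Mbps.
Sum of rendition bitrates: (9.1+0.208) + (5.5+0.208) + (2.7+0.208) = 17.924 Mbps.
× 31140 s = 558,153 Mb = 69,769 MB = 69.77 GB.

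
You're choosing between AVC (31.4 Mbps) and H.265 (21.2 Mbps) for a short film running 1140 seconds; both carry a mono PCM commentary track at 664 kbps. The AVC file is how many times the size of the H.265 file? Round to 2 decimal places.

1.47

Audio: 664 kbps = 0.664 Mbps.
AVC: 32.064 Mbps × 1140 s = 36553.0 Mb = 4.569 GB.
H.265: 21.864 Mbps × 1140 s = 24925.0 Mb = 3.116 GB.
Ratio: 4.569 / 3.116 = 1.467.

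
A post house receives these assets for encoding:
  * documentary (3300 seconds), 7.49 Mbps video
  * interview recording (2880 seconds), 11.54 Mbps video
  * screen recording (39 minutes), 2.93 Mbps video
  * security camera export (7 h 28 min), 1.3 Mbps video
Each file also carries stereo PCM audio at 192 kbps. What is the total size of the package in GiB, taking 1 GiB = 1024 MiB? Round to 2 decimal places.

12.40 GiB

Audio: 192 kbps = 0.192 Mbps.
documentary: 7.682 Mbps × 3300 s = 25350.6 Mb
interview recording: 11.732 Mbps × 2880 s = 33788.2 Mb
screen recording: 3.122 Mbps × 2340 s = 7305.5 Mb
security camera export: 1.492 Mbps × 26880 s = 40105.0 Mb
Total: 106549.2 Mb = 13318.6 MB.
= 12.40 GiB.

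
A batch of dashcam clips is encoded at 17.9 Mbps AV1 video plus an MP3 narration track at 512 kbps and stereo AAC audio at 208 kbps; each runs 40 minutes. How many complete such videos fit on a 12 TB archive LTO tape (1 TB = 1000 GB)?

2148

40 min = 2400 s
Audio total: 512 + 208 = 720 kbps = 0.720 Mbps.
Total bitrate: 18.620 Mbps.
Per item: 18.620 Mbps × 2400 s = 44,688 Mb = 5,586 MB.
Capacity: 12 TB = 96,000,000 Mb; 2148.23 items → 2148 complete.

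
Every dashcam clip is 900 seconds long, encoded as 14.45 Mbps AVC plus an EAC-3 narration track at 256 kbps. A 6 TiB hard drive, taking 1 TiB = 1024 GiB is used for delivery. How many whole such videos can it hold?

3987

Audio: 256 kbps = 0.256 Mbps.
Total bitrate: 14.706 Mbps.
Per item: 14.706 Mbps × 900 s = 13,235 Mb = 1,654 MB.
Capacity: 6 TiB = 52,776,558 Mb; 3987.53 items → 3987 complete.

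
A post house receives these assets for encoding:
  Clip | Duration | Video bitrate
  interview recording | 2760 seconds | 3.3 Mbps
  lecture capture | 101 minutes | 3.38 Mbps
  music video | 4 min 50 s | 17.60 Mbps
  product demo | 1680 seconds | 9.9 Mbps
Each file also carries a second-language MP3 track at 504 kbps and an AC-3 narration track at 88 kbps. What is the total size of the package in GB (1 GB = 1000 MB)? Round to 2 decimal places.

7.21 GB

Audio total: 504 + 88 = 592 kbps = 0.592 Mbps.
interview recording: 3.892 Mbps × 2760 s = 10741.9 Mb
lecture capture: 3.972 Mbps × 6060 s = 24070.3 Mb
music video: 18.192 Mbps × 290 s = 5275.7 Mb
product demo: 10.492 Mbps × 1680 s = 17626.6 Mb
Total: 57714.5 Mb = 7214.3 MB.
= 7.214 GB.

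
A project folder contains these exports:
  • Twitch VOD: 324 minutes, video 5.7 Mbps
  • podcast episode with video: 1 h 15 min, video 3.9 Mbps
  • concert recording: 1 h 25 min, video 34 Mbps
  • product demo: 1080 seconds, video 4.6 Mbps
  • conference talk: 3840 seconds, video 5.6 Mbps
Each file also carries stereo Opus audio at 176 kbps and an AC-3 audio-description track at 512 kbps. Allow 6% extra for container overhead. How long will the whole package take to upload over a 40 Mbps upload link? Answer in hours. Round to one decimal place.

2.6 hours

Audio total: 176 + 512 = 688 kbps = 0.688 Mbps.
Twitch VOD: 6.388 Mbps × 19440 s × 1.06 = 131633.7 Mb
podcast episode with video: 4.588 Mbps × 4500 s × 1.06 = 21884.8 Mb
concert recording: 34.688 Mbps × 5100 s × 1.06 = 187523.3 Mb
product demo: 5.288 Mbps × 1080 s × 1.06 = 6053.7 Mb
conference talk: 6.288 Mbps × 3840 s × 1.06 = 25594.7 Mb
Total: 372690.1 Mb = 46586.3 MB.
At 40 Mbps: 372690.1 / 40 = 9317 s ≈ 2.59 hours.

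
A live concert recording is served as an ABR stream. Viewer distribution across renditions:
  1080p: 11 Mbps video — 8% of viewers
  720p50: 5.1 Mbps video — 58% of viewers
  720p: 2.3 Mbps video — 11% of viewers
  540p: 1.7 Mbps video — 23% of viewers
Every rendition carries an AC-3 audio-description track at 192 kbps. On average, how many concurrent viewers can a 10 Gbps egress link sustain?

2139

Audio: 192 kbps = 0.192 Mbps.
Average per-viewer bitrate: 0.08×11.192 + 0.58×5.292 + 0.11×2.492 + 0.23×1.892 = 4.674 Mbps.
10 Gbps = 10,000 Mbps; 10,000 / 4.674 = 2139.50 → 2139.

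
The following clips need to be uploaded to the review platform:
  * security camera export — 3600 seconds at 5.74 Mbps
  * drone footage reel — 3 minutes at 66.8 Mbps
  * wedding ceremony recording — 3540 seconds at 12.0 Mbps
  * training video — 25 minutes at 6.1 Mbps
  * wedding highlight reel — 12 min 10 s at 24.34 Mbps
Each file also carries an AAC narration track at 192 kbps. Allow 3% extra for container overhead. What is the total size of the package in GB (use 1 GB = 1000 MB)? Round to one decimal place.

Audio: 192 kbps = 0.192 Mbps.
security camera export: 5.932 Mbps × 3600 s × 1.03 = 21995.9 Mb
drone footage reel: 66.992 Mbps × 180 s × 1.03 = 12420.3 Mb
wedding ceremony recording: 12.192 Mbps × 3540 s × 1.03 = 44454.5 Mb
training video: 6.292 Mbps × 1500 s × 1.03 = 9721.1 Mb
wedding highlight reel: 24.532 Mbps × 730 s × 1.03 = 18445.6 Mb
Total: 107037.4 Mb = 13379.7 MB.
= 13.38 GB.

13.4 GB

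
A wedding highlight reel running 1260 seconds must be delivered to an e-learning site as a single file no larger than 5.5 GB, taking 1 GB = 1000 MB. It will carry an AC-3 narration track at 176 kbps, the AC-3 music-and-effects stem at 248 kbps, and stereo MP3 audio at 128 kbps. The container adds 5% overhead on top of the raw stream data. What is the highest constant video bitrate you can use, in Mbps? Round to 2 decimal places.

32.71 Mbps

Budget: 5.5 GB = 44000.0 Mb.
Stream payload after overhead: 44000.0 / 1.05 = 41904.8 Mb.
Total bitrate budget: 41904.8 Mb / 1260 s = 33.258 Mbps.
Audio total: 176 + 248 + 128 = 552 kbps = 0.552 Mbps.
Video: 33.258 − 0.552 = 32.706 Mbps.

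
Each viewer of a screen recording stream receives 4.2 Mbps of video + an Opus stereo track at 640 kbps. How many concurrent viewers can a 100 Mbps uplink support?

20

Audio: 640 kbps = 0.640 Mbps.
Per-viewer media rate: 4.840 Mbps.
100 Mbps = 100.0 Mbps; 100.0 / 4.840 = 20.66 → 20 viewers.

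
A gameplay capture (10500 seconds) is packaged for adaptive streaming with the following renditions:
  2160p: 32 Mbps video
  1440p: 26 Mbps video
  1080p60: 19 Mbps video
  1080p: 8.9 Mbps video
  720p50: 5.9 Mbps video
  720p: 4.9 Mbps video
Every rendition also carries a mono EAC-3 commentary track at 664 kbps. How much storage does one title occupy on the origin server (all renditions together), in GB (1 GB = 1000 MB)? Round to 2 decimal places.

Audio: 664 kbps = 0.664 Mbps.
Sum of rendition bitrates: (32+0.664) + (26+0.664) + (19+0.664) + (8.9+0.664) + (5.9+0.664) + (4.9+0.664) = 100.684 Mbps.
× 10500 s = 1,057,182 Mb = 132,148 MB = 132.1 GB.

132.15 GB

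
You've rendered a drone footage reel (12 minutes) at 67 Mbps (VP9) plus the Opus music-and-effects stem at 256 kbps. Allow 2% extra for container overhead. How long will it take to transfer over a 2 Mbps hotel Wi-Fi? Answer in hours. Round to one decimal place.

12 min = 720 s
Audio: 256 kbps = 0.256 Mbps.
Total bitrate: 67.256 Mbps.
File: 67.256 Mbps × 720 s = 48424.3 Mb.
With 2% container overhead: ×1.02. → 49392.8 Mb.
At 2 Mbps: 49392.8 / 2 = 24696.4 s ≈ 6.86 hours.

6.9 hours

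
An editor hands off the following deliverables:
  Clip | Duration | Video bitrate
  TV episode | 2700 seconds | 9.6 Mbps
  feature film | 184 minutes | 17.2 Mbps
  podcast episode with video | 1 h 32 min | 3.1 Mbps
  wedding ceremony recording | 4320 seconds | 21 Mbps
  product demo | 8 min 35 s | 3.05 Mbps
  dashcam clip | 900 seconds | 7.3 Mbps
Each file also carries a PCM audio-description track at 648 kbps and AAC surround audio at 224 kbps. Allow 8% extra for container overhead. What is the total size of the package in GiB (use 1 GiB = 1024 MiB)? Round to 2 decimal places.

Audio total: 648 + 224 = 872 kbps = 0.872 Mbps.
TV episode: 10.472 Mbps × 2700 s × 1.08 = 30536.4 Mb
feature film: 18.072 Mbps × 11040 s × 1.08 = 215476.1 Mb
podcast episode with video: 3.972 Mbps × 5520 s × 1.08 = 23679.5 Mb
wedding ceremony recording: 21.872 Mbps × 4320 s × 1.08 = 102046.0 Mb
product demo: 3.922 Mbps × 515 s × 1.08 = 2181.4 Mb
dashcam clip: 8.172 Mbps × 900 s × 1.08 = 7943.2 Mb
Total: 381862.5 Mb = 47732.8 MB.
= 44.45 GiB.

44.45 GiB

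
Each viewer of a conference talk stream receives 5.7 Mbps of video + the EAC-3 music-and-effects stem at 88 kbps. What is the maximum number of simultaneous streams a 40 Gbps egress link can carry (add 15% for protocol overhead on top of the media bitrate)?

Audio: 88 kbps = 0.088 Mbps.
Per-viewer media rate: 5.788 Mbps.
On the wire with 15% overhead: 6.656 Mbps.
40 Gbps = 40,000 Mbps; 40,000 / 6.656 = 6009.43 → 6009 viewers.

6009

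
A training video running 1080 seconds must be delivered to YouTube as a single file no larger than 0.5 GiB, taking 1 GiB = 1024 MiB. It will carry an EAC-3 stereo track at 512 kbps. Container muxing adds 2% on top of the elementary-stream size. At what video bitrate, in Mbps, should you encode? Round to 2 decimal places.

3.39 Mbps

Budget: 0.5 GiB = 4295.0 Mb.
Stream payload after overhead: 4295.0 / 1.02 = 4210.8 Mb.
Total bitrate budget: 4210.8 Mb / 1080 s = 3.899 Mbps.
Audio: 512 kbps = 0.512 Mbps.
Video: 3.899 − 0.512 = 3.387 Mbps.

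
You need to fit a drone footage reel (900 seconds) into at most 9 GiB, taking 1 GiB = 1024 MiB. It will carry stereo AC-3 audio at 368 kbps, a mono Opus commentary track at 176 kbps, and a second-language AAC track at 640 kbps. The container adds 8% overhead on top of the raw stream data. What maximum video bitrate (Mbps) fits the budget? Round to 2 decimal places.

78.35 Mbps

Budget: 9 GiB = 77309.4 Mb.
Stream payload after overhead: 77309.4 / 1.08 = 71582.8 Mb.
Total bitrate budget: 71582.8 Mb / 900 s = 79.536 Mbps.
Audio total: 368 + 176 + 640 = 1184 kbps = 1.184 Mbps.
Video: 79.536 − 1.184 = 78.352 Mbps.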